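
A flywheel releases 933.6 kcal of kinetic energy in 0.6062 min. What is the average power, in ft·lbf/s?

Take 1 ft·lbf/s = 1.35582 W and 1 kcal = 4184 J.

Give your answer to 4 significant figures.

7.921×10⁴ ft·lbf/s

933.6 kcal × 4184 = 3.90618×10⁶ J
0.6062 min × 60 = 36.372 s
P = E / t = 3.90618×10⁶ J / 36.372 s = 107395 W
107395 W ÷ (1.35582 W/ft·lbf/s) = 79210.4 ft·lbf/s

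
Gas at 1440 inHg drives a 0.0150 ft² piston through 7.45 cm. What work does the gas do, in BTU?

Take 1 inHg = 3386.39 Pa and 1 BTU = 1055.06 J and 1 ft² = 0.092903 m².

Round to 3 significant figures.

0.480 BTU

1440 inHg → 4.8764×10⁶ Pa
0.0150 ft² → 0.00139354 m²
F = P × A = 4.8764×10⁶ × 0.00139354 = 6795.46 N
7.45 cm → 0.0745 m
W = F × d = 6795.46 × 0.0745 = 506.262 J
In BTU: 506.262 / 1055.06 = 0.479842 BTU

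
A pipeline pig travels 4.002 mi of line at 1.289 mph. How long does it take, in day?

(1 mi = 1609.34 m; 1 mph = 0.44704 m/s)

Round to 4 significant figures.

0.1294 day

4.002 mi × 1609.34 → 6440.58 m
1.289 mph × 0.44704 → 0.576235 m/s
t = d / v = 6440.58 m / 0.576235 m/s = 11177 s
11177 s ÷ (86400 s/day) = 0.129363 day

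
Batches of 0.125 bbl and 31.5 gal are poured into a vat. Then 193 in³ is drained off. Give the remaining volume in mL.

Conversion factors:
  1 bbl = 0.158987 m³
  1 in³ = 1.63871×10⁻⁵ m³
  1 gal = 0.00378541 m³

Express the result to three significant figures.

1.36×10⁵ mL

0.125 bbl × 0.158987 → 0.0198734 m³
31.5 gal × 0.00378541 → 0.11924 m³
193 in³ × 1.63871×10⁻⁵ → 0.00316271 m³
Net: 0.0198734 + 0.11924 − 0.00316271 = 0.135951 m³
In mL: 0.135951 / 10⁻⁶ = 135951 mL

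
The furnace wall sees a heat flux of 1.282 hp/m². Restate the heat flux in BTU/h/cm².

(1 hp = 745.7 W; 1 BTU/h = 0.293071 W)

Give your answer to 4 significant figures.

0.3262 BTU/h/cm²

1.282 hp/m² × 745.7 W/hp = 955.987 W/m²
955.987 W/m² ÷ 0.293071 W/BTU/h × 0.0001 m²/cm² = 0.326196 BTU/h/cm²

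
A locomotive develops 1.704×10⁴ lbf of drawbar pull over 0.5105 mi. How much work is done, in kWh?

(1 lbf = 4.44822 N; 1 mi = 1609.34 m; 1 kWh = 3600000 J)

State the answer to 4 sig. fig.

17.30 kWh

1.704×10⁴ lbf × 4.44822 = 75797.7 N
0.5105 mi × 1609.34 = 821.568 m
W = F × d = 75797.7 N × 821.568 m = 6.2273×10⁷ J
6.2273×10⁷ J ÷ (3600000 J/kWh) = 17.2981 kWh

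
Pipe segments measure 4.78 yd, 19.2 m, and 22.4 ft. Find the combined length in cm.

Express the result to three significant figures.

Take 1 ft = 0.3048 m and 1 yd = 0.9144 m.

4.78 yd × 0.9144 = 4.37083 m
19.2 m (already m)
22.4 ft × 0.3048 = 6.82752 m
Total: 4.37083 + 19.2 + 6.82752 = 30.3984 m
In cm: 30.3984 / 0.01 = 3039.84 cm

3040 cm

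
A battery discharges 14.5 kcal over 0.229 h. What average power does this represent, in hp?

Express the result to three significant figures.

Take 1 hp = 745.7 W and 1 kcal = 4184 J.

0.0987 hp

14.5 kcal × 4184 → 60668 J
0.229 h × 3600 → 824.4 s
P = E / t = 60668 J / 824.4 s = 73.5905 W
73.5905 W ÷ (745.7 W/hp) = 0.0986865 hp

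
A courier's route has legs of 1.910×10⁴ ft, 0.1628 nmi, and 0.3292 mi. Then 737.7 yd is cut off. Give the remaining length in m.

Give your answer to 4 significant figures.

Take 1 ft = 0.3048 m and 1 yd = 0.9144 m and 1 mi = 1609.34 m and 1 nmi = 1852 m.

5978 m

1.910×10⁴ ft × 0.3048 = 5821.68 m
0.1628 nmi × 1852 = 301.506 m
0.3292 mi × 1609.34 = 529.795 m
737.7 yd × 0.9144 = 674.553 m
Net: 5821.68 + 301.506 + 529.795 − 674.553 = 5978.43 m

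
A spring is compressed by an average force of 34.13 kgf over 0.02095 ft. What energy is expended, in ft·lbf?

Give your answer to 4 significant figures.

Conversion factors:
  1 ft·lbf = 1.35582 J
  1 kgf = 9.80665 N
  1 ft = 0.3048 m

34.13 kgf × 9.80665 → 334.701 N
0.02095 ft × 0.3048 → 0.00638556 m
W = F × d = 334.701 N × 0.00638556 m = 2.13725 J
2.13725 J ÷ (1.35582 J/ft·lbf) = 1.57635 ft·lbf

1.576 ft·lbf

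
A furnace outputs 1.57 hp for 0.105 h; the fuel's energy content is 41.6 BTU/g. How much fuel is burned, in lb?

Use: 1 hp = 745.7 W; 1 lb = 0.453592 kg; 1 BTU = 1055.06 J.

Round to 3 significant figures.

1.57 hp → 1170.75 W
0.105 h → 378 s
E = P × t = 1170.75 × 378 = 442544 J
41.6 BTU/g → 4.38905×10⁷ J/kg
m = E / e_s = 442544 / 4.38905×10⁷ = 0.0100829 kg
In lb: 0.0100829 / 0.453592 = 0.022229 lb

0.0222 lb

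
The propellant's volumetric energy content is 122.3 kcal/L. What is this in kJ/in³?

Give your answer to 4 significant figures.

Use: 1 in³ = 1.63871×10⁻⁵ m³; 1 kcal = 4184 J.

8.385 kJ/in³

122.3 kcal/L × 4184 J/kcal ÷ 0.001 m³/L = 5.11703×10⁸ J/m³
5.11703×10⁸ J/m³ ÷ 1000 J/kJ × 1.63871×10⁻⁵ m³/in³ = 8.38533 kJ/in³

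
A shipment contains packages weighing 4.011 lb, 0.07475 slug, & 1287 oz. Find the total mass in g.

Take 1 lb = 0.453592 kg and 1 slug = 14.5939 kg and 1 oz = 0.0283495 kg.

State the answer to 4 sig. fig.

4.011 lb × 0.453592 = 1.81936 kg
0.07475 slug × 14.5939 = 1.09089 kg
1287 oz × 0.0283495 = 36.4858 kg
Sum: 1.81936 + 1.09089 + 36.4858 = 39.396 kg
In g: 39.396 / 0.001 = 39396 g

3.940×10⁴ g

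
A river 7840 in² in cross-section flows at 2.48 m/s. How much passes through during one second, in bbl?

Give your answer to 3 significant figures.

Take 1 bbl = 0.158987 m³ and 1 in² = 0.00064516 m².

7840 in² × 0.00064516 → 5.05805 m²
V = v × A × t = 2.48 m/s × 5.05805 m² × 1 s = 12.544 m³
12.544 m³ ÷ (0.158987 m³/bbl) = 78.8995 bbl

78.9 bbl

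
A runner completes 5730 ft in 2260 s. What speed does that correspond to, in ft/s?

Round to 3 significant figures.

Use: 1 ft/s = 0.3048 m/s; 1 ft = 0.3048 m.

5730 ft × 0.3048 = 1746.5 m
v = d / t = 1746.5 m / 2260 s = 0.772788 m/s
0.772788 m/s ÷ (0.3048 m/s/ft/s) = 2.53539 ft/s

2.54 ft/s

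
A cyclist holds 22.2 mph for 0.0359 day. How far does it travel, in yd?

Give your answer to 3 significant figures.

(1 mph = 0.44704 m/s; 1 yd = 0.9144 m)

3.37×10⁴ yd

22.2 mph × 0.44704 = 9.92429 m/s
0.0359 day × 86400 = 3101.76 s
d = v × t = 9.92429 m/s × 3101.76 s = 30782.8 m
30782.8 m ÷ (0.9144 m/yd) = 33664.5 yd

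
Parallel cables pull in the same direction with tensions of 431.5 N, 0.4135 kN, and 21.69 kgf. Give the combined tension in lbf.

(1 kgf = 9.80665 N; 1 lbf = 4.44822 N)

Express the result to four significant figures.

237.8 lbf

431.5 N (already N)
0.4135 kN × 1000 = 413.5 N
21.69 kgf × 9.80665 = 212.706 N
Combined: 431.5 + 413.5 + 212.706 = 1057.71 N
In lbf: 1057.71 / 4.44822 = 237.783 lbf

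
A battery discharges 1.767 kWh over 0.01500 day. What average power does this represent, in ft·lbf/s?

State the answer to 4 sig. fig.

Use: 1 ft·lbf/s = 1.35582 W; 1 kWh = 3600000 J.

3620 ft·lbf/s

1.767 kWh × 3600000 = 6.3612×10⁶ J
0.01500 day × 86400 = 1296 s
P = E / t = 6.3612×10⁶ J / 1296 s = 4908.33 W
4908.33 W ÷ (1.35582 W/ft·lbf/s) = 3620.19 ft·lbf/s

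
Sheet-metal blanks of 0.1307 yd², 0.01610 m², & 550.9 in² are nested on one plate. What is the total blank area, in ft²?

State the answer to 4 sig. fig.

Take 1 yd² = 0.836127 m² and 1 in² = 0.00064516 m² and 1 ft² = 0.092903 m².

0.1307 yd² × 0.836127 = 0.109282 m²
0.01610 m² (already m²)
550.9 in² × 0.00064516 = 0.355419 m²
Sum: 0.109282 + 0.0161 + 0.355419 = 0.480801 m²
In ft²: 0.480801 / 0.092903 = 5.1753 ft²

5.175 ft²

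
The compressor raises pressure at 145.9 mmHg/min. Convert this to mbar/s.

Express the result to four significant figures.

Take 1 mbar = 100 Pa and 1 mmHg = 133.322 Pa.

3.242 mbar/s

145.9 mmHg/min × 133.322 Pa/mmHg ÷ 60 s/min = 324.195 Pa/s
324.195 Pa/s ÷ 100 Pa/mbar = 3.24195 mbar/s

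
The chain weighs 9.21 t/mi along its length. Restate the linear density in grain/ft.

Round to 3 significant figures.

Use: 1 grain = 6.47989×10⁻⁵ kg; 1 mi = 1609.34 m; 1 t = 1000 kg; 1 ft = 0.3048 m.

9.21 t/mi × 1000 kg/t ÷ 1609.34 m/mi = 5.72284 kg/m
5.72284 kg/m ÷ 6.47989×10⁻⁵ kg/grain × 0.3048 m/ft = 26919 grain/ft

2.69×10⁴ grain/ft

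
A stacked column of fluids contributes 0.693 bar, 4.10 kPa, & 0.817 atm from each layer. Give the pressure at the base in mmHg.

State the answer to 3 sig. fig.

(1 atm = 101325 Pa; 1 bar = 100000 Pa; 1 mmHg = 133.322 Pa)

0.693 bar × 100000 = 69300 Pa
4.10 kPa × 1000 = 4100 Pa
0.817 atm × 101325 = 82782.5 Pa
Sum: 69300 + 4100 + 82782.5 = 156182 Pa
In mmHg: 156182 / 133.322 = 1171.46 mmHg

1170 mmHg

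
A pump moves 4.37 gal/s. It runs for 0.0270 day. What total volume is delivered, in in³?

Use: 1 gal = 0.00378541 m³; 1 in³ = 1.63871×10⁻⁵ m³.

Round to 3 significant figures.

2.35×10⁶ in³

4.37 gal/s → 0.0165422 m³/s
0.0270 day → 2332.8 s
V = Q × t = 0.0165422 × 2332.8 = 38.5896 m³
In in³: 38.5896 / 1.63871×10⁻⁵ = 2.35488×10⁶ in³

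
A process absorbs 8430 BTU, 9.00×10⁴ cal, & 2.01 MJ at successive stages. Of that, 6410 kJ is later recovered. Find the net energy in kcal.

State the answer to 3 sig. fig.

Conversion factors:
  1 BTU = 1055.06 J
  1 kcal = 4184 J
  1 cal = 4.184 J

1160 kcal

8430 BTU × 1055.06 = 8.89416×10⁶ J
9.00×10⁴ cal × 4.184 = 376560 J
2.01 MJ × 1000000 = 2.01×10⁶ J
6410 kJ × 1000 = 6.41×10⁶ J
Net: 8.89416×10⁶ + 376560 + 2.01×10⁶ − 6.41×10⁶ = 4.87072×10⁶ J
In kcal: 4.87072×10⁶ / 4184 = 1164.13 kcal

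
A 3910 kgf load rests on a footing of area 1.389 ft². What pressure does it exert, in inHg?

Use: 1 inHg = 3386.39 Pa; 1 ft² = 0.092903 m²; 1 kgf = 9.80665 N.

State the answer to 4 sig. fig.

87.75 inHg

3910 kgf × 9.80665 = 38344 N
1.389 ft² × 0.092903 = 0.129042 m²
P = F / A = 38344 N / 0.129042 m² = 297144 Pa
297144 Pa ÷ (3386.39 Pa/inHg) = 87.7465 inHg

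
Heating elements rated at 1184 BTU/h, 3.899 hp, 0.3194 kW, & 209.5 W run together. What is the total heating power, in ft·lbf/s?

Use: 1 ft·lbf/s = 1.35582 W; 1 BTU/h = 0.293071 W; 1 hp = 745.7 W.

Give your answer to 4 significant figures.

2790 ft·lbf/s

1184 BTU/h × 0.293071 = 346.996 W
3.899 hp × 745.7 = 2907.48 W
0.3194 kW × 1000 = 319.4 W
209.5 W (already W)
Combined: 346.996 + 2907.48 + 319.4 + 209.5 = 3783.38 W
In ft·lbf/s: 3783.38 / 1.35582 = 2790.47 ft·lbf/s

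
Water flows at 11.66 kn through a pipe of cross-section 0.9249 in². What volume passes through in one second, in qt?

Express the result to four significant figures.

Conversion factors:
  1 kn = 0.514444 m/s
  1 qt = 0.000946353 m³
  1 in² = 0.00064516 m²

3.782 qt

11.66 kn × 0.514444 = 5.99842 m/s
0.9249 in² × 0.00064516 = 5.96708×10⁻⁴ m²
V = v × A × t = 5.99842 m/s × 5.96708×10⁻⁴ m² × 1 s = 0.00357931 m³
0.00357931 m³ ÷ (0.000946353 m³/qt) = 3.78221 qt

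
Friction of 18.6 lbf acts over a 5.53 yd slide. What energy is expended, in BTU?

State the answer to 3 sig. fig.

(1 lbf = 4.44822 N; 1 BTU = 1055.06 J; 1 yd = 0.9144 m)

0.397 BTU

18.6 lbf × 4.44822 → 82.7369 N
5.53 yd × 0.9144 → 5.05663 m
W = F × d = 82.7369 N × 5.05663 m = 418.37 J
418.37 J ÷ (1055.06 J/BTU) = 0.396537 BTU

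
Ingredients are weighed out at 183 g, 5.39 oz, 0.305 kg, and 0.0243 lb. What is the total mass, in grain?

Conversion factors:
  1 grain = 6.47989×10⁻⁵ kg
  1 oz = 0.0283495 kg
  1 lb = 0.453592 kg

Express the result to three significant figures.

1.01×10⁴ grain

183 g × 0.001 = 0.183 kg
5.39 oz × 0.0283495 = 0.152804 kg
0.305 kg (already kg)
0.0243 lb × 0.453592 = 0.0110223 kg
Sum: 0.183 + 0.152804 + 0.305 + 0.0110223 = 0.651826 kg
In grain: 0.651826 / 6.47989×10⁻⁵ = 10059.2 grain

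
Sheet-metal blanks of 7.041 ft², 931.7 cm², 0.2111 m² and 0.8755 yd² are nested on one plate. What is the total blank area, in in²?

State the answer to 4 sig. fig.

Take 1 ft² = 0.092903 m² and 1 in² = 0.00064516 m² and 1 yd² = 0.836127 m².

2620 in²

7.041 ft² × 0.092903 = 0.65413 m²
931.7 cm² × 0.0001 = 0.09317 m²
0.2111 m² (already m²)
0.8755 yd² × 0.836127 = 0.732029 m²
Sum: 0.65413 + 0.09317 + 0.2111 + 0.732029 = 1.69043 m²
In in²: 1.69043 / 0.00064516 = 2620.17 in²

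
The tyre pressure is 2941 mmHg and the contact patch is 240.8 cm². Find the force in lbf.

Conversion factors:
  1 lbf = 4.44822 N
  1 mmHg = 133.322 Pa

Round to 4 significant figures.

2941 mmHg × 133.322 → 392100 Pa
240.8 cm² × 0.0001 → 0.02408 m²
F = P × A = 392100 Pa × 0.02408 m² = 9441.77 N
9441.77 N ÷ (4.44822 N/lbf) = 2122.6 lbf

2123 lbf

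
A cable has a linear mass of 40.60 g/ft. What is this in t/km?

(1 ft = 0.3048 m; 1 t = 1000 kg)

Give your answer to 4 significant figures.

0.1332 t/km

40.60 g/ft × 0.001 kg/g ÷ 0.3048 m/ft = 0.133202 kg/m
0.133202 kg/m ÷ 1000 kg/t × 1000 m/km = 0.133202 t/km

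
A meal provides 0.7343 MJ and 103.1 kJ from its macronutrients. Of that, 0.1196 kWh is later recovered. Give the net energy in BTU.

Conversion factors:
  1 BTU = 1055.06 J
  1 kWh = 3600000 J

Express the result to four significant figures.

0.7343 MJ × 1000000 = 734300 J
103.1 kJ × 1000 = 103100 J
0.1196 kWh × 3600000 = 430560 J
Net: 734300 + 103100 − 430560 = 406840 J
In BTU: 406840 / 1055.06 = 385.608 BTU

385.6 BTU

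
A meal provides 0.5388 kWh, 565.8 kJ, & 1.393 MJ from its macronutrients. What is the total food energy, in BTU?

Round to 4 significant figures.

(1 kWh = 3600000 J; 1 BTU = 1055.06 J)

3695 BTU

0.5388 kWh × 3600000 = 1.93968×10⁶ J
565.8 kJ × 1000 = 565800 J
1.393 MJ × 1000000 = 1.393×10⁶ J
Combined: 1.93968×10⁶ + 565800 + 1.393×10⁶ = 3.89848×10⁶ J
In BTU: 3.89848×10⁶ / 1055.06 = 3695.03 BTU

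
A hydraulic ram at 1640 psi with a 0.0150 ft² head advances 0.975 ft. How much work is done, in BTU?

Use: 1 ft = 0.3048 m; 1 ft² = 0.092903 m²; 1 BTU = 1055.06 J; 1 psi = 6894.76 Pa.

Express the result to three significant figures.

1640 psi → 1.13074×10⁷ Pa
0.0150 ft² → 0.00139354 m²
F = P × A = 1.13074×10⁷ × 0.00139354 = 15757.3 N
0.975 ft → 0.29718 m
W = F × d = 15757.3 × 0.29718 = 4682.75 J
In BTU: 4682.75 / 1055.06 = 4.43837 BTU

4.44 BTU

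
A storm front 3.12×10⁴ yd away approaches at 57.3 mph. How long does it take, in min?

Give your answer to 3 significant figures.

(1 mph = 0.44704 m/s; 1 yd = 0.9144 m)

18.6 min

3.12×10⁴ yd × 0.9144 → 28529.3 m
57.3 mph × 0.44704 → 25.6154 m/s
t = d / v = 28529.3 m / 25.6154 m/s = 1113.76 s
1113.76 s ÷ (60 s/min) = 18.5627 min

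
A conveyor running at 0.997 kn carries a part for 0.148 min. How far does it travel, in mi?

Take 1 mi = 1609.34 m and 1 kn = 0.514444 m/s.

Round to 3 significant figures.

0.00283 mi

0.997 kn × 0.514444 → 0.512901 m/s
0.148 min × 60 → 8.88 s
d = v × t = 0.512901 m/s × 8.88 s = 4.55456 m
4.55456 m ÷ (1609.34 m/mi) = 0.00283008 mi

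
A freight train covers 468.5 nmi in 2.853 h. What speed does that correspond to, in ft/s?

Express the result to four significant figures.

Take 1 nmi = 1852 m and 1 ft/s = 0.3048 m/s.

468.5 nmi × 1852 = 867662 m
2.853 h × 3600 = 10270.8 s
v = d / t = 867662 m / 10270.8 s = 84.4785 m/s
84.4785 m/s ÷ (0.3048 m/s/ft/s) = 277.16 ft/s

277.2 ft/s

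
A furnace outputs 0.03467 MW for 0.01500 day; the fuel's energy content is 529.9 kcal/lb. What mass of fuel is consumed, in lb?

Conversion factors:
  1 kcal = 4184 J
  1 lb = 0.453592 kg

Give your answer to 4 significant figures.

20.27 lb

0.03467 MW → 34670 W
0.01500 day → 1296 s
E = P × t = 34670 × 1296 = 4.49323×10⁷ J
529.9 kcal/lb → 4.88788×10⁶ J/kg
m = E / e_s = 4.49323×10⁷ / 4.88788×10⁶ = 9.19259 kg
In lb: 9.19259 / 0.453592 = 20.2662 lb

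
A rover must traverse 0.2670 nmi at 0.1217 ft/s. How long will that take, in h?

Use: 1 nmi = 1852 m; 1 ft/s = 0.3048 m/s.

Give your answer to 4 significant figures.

0.2670 nmi × 1852 = 494.484 m
0.1217 ft/s × 0.3048 = 0.0370942 m/s
t = d / v = 494.484 m / 0.0370942 m/s = 13330.5 s
13330.5 s ÷ (3600 s/h) = 3.70292 h

3.703 h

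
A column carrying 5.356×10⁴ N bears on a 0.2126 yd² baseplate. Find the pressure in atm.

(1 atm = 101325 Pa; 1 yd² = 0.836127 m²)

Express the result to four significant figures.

2.974 atm

0.2126 yd² × 0.836127 → 0.177761 m²
P = F / A = 53560 N / 0.177761 m² = 301303 Pa
301303 Pa ÷ (101325 Pa/atm) = 2.97363 atm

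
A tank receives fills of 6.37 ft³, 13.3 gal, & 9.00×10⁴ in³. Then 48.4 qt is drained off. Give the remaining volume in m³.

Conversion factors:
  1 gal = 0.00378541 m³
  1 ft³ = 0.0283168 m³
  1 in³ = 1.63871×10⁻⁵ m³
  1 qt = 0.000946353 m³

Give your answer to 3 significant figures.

1.66 m³

6.37 ft³ × 0.0283168 → 0.180378 m³
13.3 gal × 0.00378541 → 0.050346 m³
9.00×10⁴ in³ × 1.63871×10⁻⁵ → 1.47484 m³
48.4 qt × 0.000946353 → 0.0458035 m³
Sum: 0.180378 + 0.050346 + 1.47484 − 0.0458035 = 1.65976 m³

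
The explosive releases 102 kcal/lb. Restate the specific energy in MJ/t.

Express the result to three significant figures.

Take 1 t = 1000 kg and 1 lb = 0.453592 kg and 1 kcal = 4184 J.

102 kcal/lb × 4184 J/kcal ÷ 0.453592 kg/lb = 940863 J/kg
940863 J/kg ÷ 1000000 J/MJ × 1000 kg/t = 940.863 MJ/t

941 MJ/t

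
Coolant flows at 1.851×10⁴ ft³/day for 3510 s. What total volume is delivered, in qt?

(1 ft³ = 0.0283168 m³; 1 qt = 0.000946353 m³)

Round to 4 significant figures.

1.851×10⁴ ft³/day → 0.00606648 m³/s
V = Q × t = 0.00606648 × 3510 = 21.2933 m³
In qt: 21.2933 / 0.000946353 = 22500.4 qt

2.250×10⁴ qt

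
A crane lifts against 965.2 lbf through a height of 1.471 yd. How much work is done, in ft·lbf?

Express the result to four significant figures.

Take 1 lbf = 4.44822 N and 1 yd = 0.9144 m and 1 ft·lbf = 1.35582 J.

4259 ft·lbf

965.2 lbf × 4.44822 = 4293.42 N
1.471 yd × 0.9144 = 1.34508 m
W = F × d = 4293.42 N × 1.34508 m = 5774.99 J
5774.99 J ÷ (1.35582 J/ft·lbf) = 4259.41 ft·lbf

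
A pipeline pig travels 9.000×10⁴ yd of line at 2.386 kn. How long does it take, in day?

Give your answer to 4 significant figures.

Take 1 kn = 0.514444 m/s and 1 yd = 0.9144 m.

9.000×10⁴ yd × 0.9144 → 82296 m
2.386 kn × 0.514444 → 1.22746 m/s
t = d / v = 82296 m / 1.22746 m/s = 67045.8 s
67045.8 s ÷ (86400 s/day) = 0.775993 day

0.7760 day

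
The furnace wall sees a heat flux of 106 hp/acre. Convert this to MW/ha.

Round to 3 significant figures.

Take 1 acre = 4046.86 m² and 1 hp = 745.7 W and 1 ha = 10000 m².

0.195 MW/ha

106 hp/acre × 745.7 W/hp ÷ 4046.86 m²/acre = 19.5322 W/m²
19.5322 W/m² ÷ 1000000 W/MW × 10000 m²/ha = 0.195322 MW/ha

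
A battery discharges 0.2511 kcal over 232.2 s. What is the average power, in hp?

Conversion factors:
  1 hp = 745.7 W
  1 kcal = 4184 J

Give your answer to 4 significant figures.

0.006068 hp

0.2511 kcal × 4184 = 1050.6 J
P = E / t = 1050.6 J / 232.2 s = 4.52455 W
4.52455 W ÷ (745.7 W/hp) = 0.00606752 hp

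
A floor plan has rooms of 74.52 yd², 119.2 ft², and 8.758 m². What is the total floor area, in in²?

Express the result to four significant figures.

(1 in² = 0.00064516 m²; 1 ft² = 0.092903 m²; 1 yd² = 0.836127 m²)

1.273×10⁵ in²

74.52 yd² × 0.836127 = 62.3082 m²
119.2 ft² × 0.092903 = 11.074 m²
8.758 m² (already m²)
Sum: 62.3082 + 11.074 + 8.758 = 82.1402 m²
In in²: 82.1402 / 0.00064516 = 127318 in²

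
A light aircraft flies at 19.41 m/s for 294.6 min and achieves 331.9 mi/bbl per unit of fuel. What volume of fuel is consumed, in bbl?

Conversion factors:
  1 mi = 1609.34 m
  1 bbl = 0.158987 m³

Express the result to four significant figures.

0.6423 bbl

294.6 min → 17676 s
d = v × t = 19.41 × 17676 = 343091 m
331.9 mi/bbl → 3.35965×10⁶ m/m³
V = d / (distance per unit fuel) = 343091 / 3.35965×10⁶ = 0.102121 m³
In bbl: 0.102121 / 0.158987 = 0.642323 bbl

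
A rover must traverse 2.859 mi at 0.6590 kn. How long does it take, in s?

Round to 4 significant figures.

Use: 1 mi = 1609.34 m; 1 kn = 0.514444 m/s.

1.357×10⁴ s

2.859 mi × 1609.34 → 4601.1 m
0.6590 kn × 0.514444 → 0.339019 m/s
t = d / v = 4601.1 m / 0.339019 m/s = 13571.8 s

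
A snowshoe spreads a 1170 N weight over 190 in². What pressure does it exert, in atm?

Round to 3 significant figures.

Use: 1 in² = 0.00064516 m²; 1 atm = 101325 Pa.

190 in² × 0.00064516 = 0.12258 m²
P = F / A = 1170 N / 0.12258 m² = 9544.79 Pa
9544.79 Pa ÷ (101325 Pa/atm) = 0.0941998 atm

0.0942 atm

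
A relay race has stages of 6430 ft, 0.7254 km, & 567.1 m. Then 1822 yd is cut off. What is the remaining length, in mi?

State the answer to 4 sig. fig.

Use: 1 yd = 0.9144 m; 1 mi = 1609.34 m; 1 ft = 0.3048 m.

0.9857 mi

6430 ft × 0.3048 → 1959.86 m
0.7254 km × 1000 → 725.4 m
567.1 m (already m)
1822 yd × 0.9144 → 1666.04 m
Sum: 1959.86 + 725.4 + 567.1 − 1666.04 = 1586.32 m
In mi: 1586.32 / 1609.34 = 0.985696 mi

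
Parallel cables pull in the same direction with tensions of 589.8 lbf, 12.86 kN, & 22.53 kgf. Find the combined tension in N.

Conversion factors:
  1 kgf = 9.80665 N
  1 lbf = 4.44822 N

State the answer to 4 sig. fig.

589.8 lbf × 4.44822 = 2623.56 N
12.86 kN × 1000 = 12860 N
22.53 kgf × 9.80665 = 220.944 N
Total: 2623.56 + 12860 + 220.944 = 15704.5 N

1.570×10⁴ N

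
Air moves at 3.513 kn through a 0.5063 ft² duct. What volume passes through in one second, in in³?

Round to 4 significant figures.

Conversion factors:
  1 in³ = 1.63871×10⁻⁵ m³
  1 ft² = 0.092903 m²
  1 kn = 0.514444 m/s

3.513 kn × 0.514444 = 1.80724 m/s
0.5063 ft² × 0.092903 = 0.0470368 m²
V = v × A × t = 1.80724 m/s × 0.0470368 m² × 1 s = 0.0850068 m³
0.0850068 m³ ÷ (1.63871×10⁻⁵ m³/in³) = 5187.42 in³

5187 in³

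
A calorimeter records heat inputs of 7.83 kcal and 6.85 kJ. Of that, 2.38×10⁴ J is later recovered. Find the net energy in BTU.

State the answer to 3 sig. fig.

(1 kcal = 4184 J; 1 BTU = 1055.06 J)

15.0 BTU

7.83 kcal × 4184 = 32760.7 J
6.85 kJ × 1000 = 6850 J
2.38×10⁴ J (already J)
Result: 32760.7 + 6850 − 23800 = 15810.7 J
In BTU: 15810.7 / 1055.06 = 14.9856 BTU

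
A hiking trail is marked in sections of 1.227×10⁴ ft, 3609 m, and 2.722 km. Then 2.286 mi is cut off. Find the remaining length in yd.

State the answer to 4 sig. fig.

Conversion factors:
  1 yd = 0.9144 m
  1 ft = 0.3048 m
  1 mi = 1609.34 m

6990 yd

1.227×10⁴ ft × 0.3048 = 3739.9 m
3609 m (already m)
2.722 km × 1000 = 2722 m
2.286 mi × 1609.34 = 3678.95 m
Net: 3739.9 + 3609 + 2722 − 3678.95 = 6391.95 m
In yd: 6391.95 / 0.9144 = 6990.32 yd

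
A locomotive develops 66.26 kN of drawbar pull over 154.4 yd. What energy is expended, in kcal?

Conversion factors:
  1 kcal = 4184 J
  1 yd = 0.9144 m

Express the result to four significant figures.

2236 kcal

66.26 kN × 1000 = 66260 N
154.4 yd × 0.9144 = 141.183 m
W = F × d = 66260 N × 141.183 m = 9.35479×10⁶ J
9.35479×10⁶ J ÷ (4184 J/kcal) = 2235.85 kcal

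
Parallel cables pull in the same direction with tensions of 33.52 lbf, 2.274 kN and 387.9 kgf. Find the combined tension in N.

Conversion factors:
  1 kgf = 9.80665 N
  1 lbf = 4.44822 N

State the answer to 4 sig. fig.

33.52 lbf × 4.44822 = 149.104 N
2.274 kN × 1000 = 2274 N
387.9 kgf × 9.80665 = 3804 N
Total: 149.104 + 2274 + 3804 = 6227.1 N

6227 N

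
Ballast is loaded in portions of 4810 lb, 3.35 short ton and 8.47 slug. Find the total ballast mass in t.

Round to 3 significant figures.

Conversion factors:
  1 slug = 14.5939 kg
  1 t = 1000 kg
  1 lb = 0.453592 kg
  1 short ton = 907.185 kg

4810 lb × 0.453592 = 2181.78 kg
3.35 short ton × 907.185 = 3039.07 kg
8.47 slug × 14.5939 = 123.61 kg
Total: 2181.78 + 3039.07 + 123.61 = 5344.46 kg
In t: 5344.46 / 1000 = 5.34446 t

5.34 t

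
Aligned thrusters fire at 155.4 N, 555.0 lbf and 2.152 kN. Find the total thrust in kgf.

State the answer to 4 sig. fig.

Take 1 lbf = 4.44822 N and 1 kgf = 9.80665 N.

487.0 kgf

155.4 N (already N)
555.0 lbf × 4.44822 → 2468.76 N
2.152 kN × 1000 → 2152 N
Sum: 155.4 + 2468.76 + 2152 = 4776.16 N
In kgf: 4776.16 / 9.80665 = 487.033 kgf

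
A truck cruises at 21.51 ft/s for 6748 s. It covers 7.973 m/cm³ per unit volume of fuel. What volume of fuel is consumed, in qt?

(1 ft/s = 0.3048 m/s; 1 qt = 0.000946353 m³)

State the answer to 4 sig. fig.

5.863 qt

21.51 ft/s → 6.55625 m/s
d = v × t = 6.55625 × 6748 = 44241.6 m
7.973 m/cm³ → 7.973×10⁶ m/m³
V = d / (distance per unit fuel) = 44241.6 / 7.973×10⁶ = 0.00554893 m³
In qt: 0.00554893 / 0.000946353 = 5.86349 qt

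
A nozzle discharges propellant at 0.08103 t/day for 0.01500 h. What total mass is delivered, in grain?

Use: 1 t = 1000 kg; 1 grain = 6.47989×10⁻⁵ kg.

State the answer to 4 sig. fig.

781.6 grain

0.08103 t/day → 9.37847×10⁻⁴ kg/s
0.01500 h → 54 s
m = ṁ × t = 9.37847×10⁻⁴ × 54 = 0.0506437 kg
In grain: 0.0506437 / 6.47989×10⁻⁵ = 781.552 grain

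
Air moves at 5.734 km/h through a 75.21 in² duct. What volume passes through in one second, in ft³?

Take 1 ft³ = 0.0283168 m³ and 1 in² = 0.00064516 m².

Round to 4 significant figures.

2.729 ft³

5.734 km/h × (1/3.6) → 1.59278 m/s
75.21 in² × 0.00064516 → 0.0485225 m²
V = v × A × t = 1.59278 m/s × 0.0485225 m² × 1 s = 0.0772857 m³
0.0772857 m³ ÷ (0.0283168 m³/ft³) = 2.72932 ft³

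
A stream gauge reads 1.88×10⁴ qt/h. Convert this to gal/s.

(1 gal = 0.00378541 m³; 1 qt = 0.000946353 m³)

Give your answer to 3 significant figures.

1.88×10⁴ qt/h × 0.000946353 m³/qt ÷ 3600 s/h = 0.00494207 m³/s
0.00494207 m³/s ÷ 0.00378541 m³/gal = 1.30556 gal/s

1.31 gal/s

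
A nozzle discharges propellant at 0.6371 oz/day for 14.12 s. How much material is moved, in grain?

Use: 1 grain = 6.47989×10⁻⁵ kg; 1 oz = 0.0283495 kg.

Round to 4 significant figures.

0.04555 grain

0.6371 oz/day → 2.09045×10⁻⁷ kg/s
m = ṁ × t = 2.09045×10⁻⁷ × 14.12 = 2.95172×10⁻⁶ kg
In grain: 2.95172×10⁻⁶ / 6.47989×10⁻⁵ = 0.045552 grain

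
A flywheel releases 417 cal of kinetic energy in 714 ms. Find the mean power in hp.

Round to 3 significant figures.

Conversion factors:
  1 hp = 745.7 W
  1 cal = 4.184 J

417 cal × 4.184 = 1744.73 J
714 ms × 0.001 = 0.714 s
P = E / t = 1744.73 J / 0.714 s = 2443.6 W
2443.6 W ÷ (745.7 W/hp) = 3.27692 hp

3.28 hp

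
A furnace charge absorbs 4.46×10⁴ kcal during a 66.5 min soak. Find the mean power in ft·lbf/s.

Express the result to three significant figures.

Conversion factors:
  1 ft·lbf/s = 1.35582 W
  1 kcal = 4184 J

3.45×10⁴ ft·lbf/s

4.46×10⁴ kcal × 4184 = 1.86606×10⁸ J
66.5 min × 60 = 3990 s
P = E / t = 1.86606×10⁸ J / 3990 s = 46768.4 W
46768.4 W ÷ (1.35582 W/ft·lbf/s) = 34494.5 ft·lbf/s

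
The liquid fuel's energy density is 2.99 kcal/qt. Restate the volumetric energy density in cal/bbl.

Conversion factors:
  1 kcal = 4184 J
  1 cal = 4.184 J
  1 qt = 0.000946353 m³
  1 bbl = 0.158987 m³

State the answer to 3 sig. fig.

5.02×10⁵ cal/bbl

2.99 kcal/qt × 4184 J/kcal ÷ 0.000946353 m³/qt = 1.32193×10⁷ J/m³
1.32193×10⁷ J/m³ ÷ 4.184 J/cal × 0.158987 m³/bbl = 502318 cal/bbl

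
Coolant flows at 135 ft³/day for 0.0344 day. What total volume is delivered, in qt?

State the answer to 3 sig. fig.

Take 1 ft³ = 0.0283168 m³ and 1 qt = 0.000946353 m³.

135 ft³/day → 4.4245×10⁻⁵ m³/s
0.0344 day → 2972.16 s
V = Q × t = 4.4245×10⁻⁵ × 2972.16 = 0.131503 m³
In qt: 0.131503 / 0.000946353 = 138.958 qt

139 qt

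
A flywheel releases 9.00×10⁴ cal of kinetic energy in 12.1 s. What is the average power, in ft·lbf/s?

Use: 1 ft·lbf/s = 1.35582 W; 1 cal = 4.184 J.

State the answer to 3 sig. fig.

2.30×10⁴ ft·lbf/s

9.00×10⁴ cal × 4.184 → 376560 J
P = E / t = 376560 J / 12.1 s = 31120.7 W
31120.7 W ÷ (1.35582 W/ft·lbf/s) = 22953.4 ft·lbf/s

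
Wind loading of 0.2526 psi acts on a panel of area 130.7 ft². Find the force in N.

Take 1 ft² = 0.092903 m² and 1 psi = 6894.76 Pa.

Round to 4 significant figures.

0.2526 psi × 6894.76 = 1741.62 Pa
130.7 ft² × 0.092903 = 12.1424 m²
F = P × A = 1741.62 Pa × 12.1424 m² = 21147.4 N

2.115×10⁴ N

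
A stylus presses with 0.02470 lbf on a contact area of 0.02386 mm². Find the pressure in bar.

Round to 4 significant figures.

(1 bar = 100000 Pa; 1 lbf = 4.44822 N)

46.05 bar

0.02470 lbf × 4.44822 → 0.109871 N
0.02386 mm² × 10⁻⁶ → 2.386×10⁻⁸ m²
P = F / A = 0.109871 N / 2.386×10⁻⁸ m² = 4.60482×10⁶ Pa
4.60482×10⁶ Pa ÷ (100000 Pa/bar) = 46.0482 bar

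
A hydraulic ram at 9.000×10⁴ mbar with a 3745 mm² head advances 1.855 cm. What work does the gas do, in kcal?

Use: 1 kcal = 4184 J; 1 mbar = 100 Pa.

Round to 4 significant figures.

9.000×10⁴ mbar → 9×10⁶ Pa
3745 mm² → 0.003745 m²
F = P × A = 9×10⁶ × 0.003745 = 33705 N
1.855 cm → 0.01855 m
W = F × d = 33705 × 0.01855 = 625.228 J
In kcal: 625.228 / 4184 = 0.149433 kcal

0.1494 kcal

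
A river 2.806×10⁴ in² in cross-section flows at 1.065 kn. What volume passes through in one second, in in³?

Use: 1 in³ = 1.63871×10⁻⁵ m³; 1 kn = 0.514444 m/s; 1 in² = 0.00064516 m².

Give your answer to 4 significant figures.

1.065 kn × 0.514444 = 0.547883 m/s
2.806×10⁴ in² × 0.00064516 = 18.1032 m²
V = v × A × t = 0.547883 m/s × 18.1032 m² × 1 s = 9.91844 m³
9.91844 m³ ÷ (1.63871×10⁻⁵ m³/in³) = 605259 in³

6.053×10⁵ in³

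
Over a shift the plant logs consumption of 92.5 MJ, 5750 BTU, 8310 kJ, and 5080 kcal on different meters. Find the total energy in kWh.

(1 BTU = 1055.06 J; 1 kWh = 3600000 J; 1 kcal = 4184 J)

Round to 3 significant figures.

92.5 MJ × 1000000 = 9.25×10⁷ J
5750 BTU × 1055.06 = 6.0666×10⁶ J
8310 kJ × 1000 = 8.31×10⁶ J
5080 kcal × 4184 = 2.12547×10⁷ J
Total: 9.25×10⁷ + 6.0666×10⁶ + 8.31×10⁶ + 2.12547×10⁷ = 1.28131×10⁸ J
In kWh: 1.28131×10⁸ / 3600000 = 35.5919 kWh

35.6 kWh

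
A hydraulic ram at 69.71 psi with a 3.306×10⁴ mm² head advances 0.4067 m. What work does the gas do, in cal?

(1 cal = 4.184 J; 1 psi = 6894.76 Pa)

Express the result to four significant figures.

1545 cal

69.71 psi → 480634 Pa
3.306×10⁴ mm² → 0.03306 m²
F = P × A = 480634 × 0.03306 = 15889.8 N
W = F × d = 15889.8 × 0.4067 = 6462.38 J
In cal: 6462.38 / 4.184 = 1544.55 cal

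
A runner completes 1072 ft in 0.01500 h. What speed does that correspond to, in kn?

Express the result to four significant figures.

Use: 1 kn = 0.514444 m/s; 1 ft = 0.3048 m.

1072 ft × 0.3048 → 326.746 m
0.01500 h × 3600 → 54 s
v = d / t = 326.746 m / 54 s = 6.05085 m/s
6.05085 m/s ÷ (0.514444 m/s/kn) = 11.7619 kn

11.76 kn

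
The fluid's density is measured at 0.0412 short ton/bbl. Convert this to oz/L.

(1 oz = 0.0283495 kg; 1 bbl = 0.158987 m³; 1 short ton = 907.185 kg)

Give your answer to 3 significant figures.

8.29 oz/L

0.0412 short ton/bbl × 907.185 kg/short ton ÷ 0.158987 m³/bbl = 235.089 kg/m³
235.089 kg/m³ ÷ 0.0283495 kg/oz × 0.001 m³/L = 8.29253 oz/L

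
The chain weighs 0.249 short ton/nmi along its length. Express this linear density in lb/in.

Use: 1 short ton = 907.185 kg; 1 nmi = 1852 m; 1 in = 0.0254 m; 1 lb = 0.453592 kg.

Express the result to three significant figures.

0.00683 lb/in

0.249 short ton/nmi × 907.185 kg/short ton ÷ 1852 m/nmi = 0.12197 kg/m
0.12197 kg/m ÷ 0.453592 kg/lb × 0.0254 m/in = 0.00683001 lb/in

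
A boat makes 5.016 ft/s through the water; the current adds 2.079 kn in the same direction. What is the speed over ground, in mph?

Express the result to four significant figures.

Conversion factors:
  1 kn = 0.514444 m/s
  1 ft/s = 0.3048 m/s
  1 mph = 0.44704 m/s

5.016 ft/s × 0.3048 = 1.52888 m/s
2.079 kn × 0.514444 = 1.06953 m/s
Total: 1.52888 + 1.06953 = 2.59841 m/s
In mph: 2.59841 / 0.44704 = 5.81248 mph

5.812 mph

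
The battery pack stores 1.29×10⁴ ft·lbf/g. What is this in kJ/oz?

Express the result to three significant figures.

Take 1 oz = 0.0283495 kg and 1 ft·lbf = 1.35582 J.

496 kJ/oz

1.29×10⁴ ft·lbf/g × 1.35582 J/ft·lbf ÷ 0.001 kg/g = 1.74901×10⁷ J/kg
1.74901×10⁷ J/kg ÷ 1000 J/kJ × 0.0283495 kg/oz = 495.836 kJ/oz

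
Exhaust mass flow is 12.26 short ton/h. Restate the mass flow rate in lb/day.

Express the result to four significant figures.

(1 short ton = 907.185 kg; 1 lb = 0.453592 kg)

12.26 short ton/h × 907.185 kg/short ton ÷ 3600 s/h = 3.08947 kg/s
3.08947 kg/s ÷ 0.453592 kg/lb × 86400 s/day = 588481 lb/day

5.885×10⁵ lb/day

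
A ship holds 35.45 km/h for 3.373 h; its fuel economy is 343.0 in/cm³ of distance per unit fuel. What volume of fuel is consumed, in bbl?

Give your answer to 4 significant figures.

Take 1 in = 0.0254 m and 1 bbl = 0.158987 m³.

0.08633 bbl

35.45 km/h → 9.84722 m/s
3.373 h → 12142.8 s
d = v × t = 9.84722 × 12142.8 = 119573 m
343.0 in/cm³ → 8.7122×10⁶ m/m³
V = d / (distance per unit fuel) = 119573 / 8.7122×10⁶ = 0.0137248 m³
In bbl: 0.0137248 / 0.158987 = 0.0863266 bbl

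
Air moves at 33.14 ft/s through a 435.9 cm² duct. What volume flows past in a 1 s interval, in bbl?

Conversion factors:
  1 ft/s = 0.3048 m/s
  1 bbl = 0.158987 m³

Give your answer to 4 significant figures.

2.769 bbl

33.14 ft/s × 0.3048 → 10.1011 m/s
435.9 cm² × 0.0001 → 0.04359 m²
V = v × A × t = 10.1011 m/s × 0.04359 m² × 1 s = 0.440307 m³
0.440307 m³ ÷ (0.158987 m³/bbl) = 2.76945 bbl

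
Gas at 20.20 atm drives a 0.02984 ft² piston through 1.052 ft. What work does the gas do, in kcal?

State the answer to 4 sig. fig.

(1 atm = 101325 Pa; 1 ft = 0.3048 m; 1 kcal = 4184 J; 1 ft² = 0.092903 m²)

20.20 atm → 2.04676×10⁶ Pa
0.02984 ft² → 0.00277223 m²
F = P × A = 2.04676×10⁶ × 0.00277223 = 5674.09 N
1.052 ft → 0.32065 m
W = F × d = 5674.09 × 0.32065 = 1819.4 J
In kcal: 1819.4 / 4184 = 0.434847 kcal

0.4348 kcal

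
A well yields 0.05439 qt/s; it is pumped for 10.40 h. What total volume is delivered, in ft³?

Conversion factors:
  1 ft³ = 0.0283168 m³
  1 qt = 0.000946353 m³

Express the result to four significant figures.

68.06 ft³

0.05439 qt/s → 5.14721×10⁻⁵ m³/s
10.40 h → 37440 s
V = Q × t = 5.14721×10⁻⁵ × 37440 = 1.92712 m³
In ft³: 1.92712 / 0.0283168 = 68.0557 ft³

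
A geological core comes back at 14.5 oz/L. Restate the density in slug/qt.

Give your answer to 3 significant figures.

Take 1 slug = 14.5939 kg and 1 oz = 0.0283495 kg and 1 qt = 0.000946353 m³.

0.0267 slug/qt

14.5 oz/L × 0.0283495 kg/oz ÷ 0.001 m³/L = 411.068 kg/m³
411.068 kg/m³ ÷ 14.5939 kg/slug × 0.000946353 m³/qt = 0.026656 slug/qt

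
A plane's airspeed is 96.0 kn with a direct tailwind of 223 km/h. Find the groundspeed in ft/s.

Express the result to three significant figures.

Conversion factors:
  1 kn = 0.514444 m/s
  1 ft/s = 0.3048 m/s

96.0 kn × 0.514444 → 49.3866 m/s
223 km/h × (1/3.6) → 61.9444 m/s
Total: 49.3866 + 61.9444 = 111.331 m/s
In ft/s: 111.331 / 0.3048 = 365.259 ft/s

365 ft/s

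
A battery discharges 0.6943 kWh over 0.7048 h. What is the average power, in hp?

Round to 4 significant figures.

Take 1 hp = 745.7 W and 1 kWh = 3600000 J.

1.321 hp

0.6943 kWh × 3600000 → 2.49948×10⁶ J
0.7048 h × 3600 → 2537.28 s
P = E / t = 2.49948×10⁶ J / 2537.28 s = 985.102 W
985.102 W ÷ (745.7 W/hp) = 1.32104 hp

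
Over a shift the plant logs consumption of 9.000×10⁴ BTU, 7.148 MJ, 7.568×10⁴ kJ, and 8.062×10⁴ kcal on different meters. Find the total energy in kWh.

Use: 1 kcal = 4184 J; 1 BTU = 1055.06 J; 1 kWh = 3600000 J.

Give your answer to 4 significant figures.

9.000×10⁴ BTU × 1055.06 = 9.49554×10⁷ J
7.148 MJ × 1000000 = 7.148×10⁶ J
7.568×10⁴ kJ × 1000 = 7.568×10⁷ J
8.062×10⁴ kcal × 4184 = 3.37314×10⁸ J
Total: 9.49554×10⁷ + 7.148×10⁶ + 7.568×10⁷ + 3.37314×10⁸ = 5.15097×10⁸ J
In kWh: 5.15097×10⁸ / 3600000 = 143.082 kWh

143.1 kWh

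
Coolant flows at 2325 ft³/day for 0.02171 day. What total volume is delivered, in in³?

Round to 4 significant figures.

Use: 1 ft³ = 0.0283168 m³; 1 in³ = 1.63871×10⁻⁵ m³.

8.722×10⁴ in³

2325 ft³/day → 7.61997×10⁻⁴ m³/s
0.02171 day → 1875.74 s
V = Q × t = 7.61997×10⁻⁴ × 1875.74 = 1.42931 m³
In in³: 1.42931 / 1.63871×10⁻⁵ = 87221.7 in³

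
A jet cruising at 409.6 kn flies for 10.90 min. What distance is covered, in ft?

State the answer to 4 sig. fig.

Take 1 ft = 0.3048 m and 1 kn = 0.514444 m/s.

409.6 kn × 0.514444 → 210.716 m/s
10.90 min × 60 → 654 s
d = v × t = 210.716 m/s × 654 s = 137808 m
137808 m ÷ (0.3048 m/ft) = 452126 ft

4.521×10⁵ ft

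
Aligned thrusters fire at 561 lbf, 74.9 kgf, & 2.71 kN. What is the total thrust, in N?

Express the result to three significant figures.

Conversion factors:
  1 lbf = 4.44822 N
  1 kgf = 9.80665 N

5940 N

561 lbf × 4.44822 = 2495.45 N
74.9 kgf × 9.80665 = 734.518 N
2.71 kN × 1000 = 2710 N
Sum: 2495.45 + 734.518 + 2710 = 5939.97 N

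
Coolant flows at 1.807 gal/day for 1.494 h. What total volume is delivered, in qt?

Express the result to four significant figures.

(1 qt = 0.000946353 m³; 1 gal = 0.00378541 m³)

0.4499 qt

1.807 gal/day → 7.91694×10⁻⁸ m³/s
1.494 h → 5378.4 s
V = Q × t = 7.91694×10⁻⁸ × 5378.4 = 4.25805×10⁻⁴ m³
In qt: 4.25805×10⁻⁴ / 0.000946353 = 0.449943 qt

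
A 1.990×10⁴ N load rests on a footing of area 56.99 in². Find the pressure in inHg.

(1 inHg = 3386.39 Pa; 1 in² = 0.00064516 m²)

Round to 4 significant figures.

159.8 inHg

56.99 in² × 0.00064516 → 0.0367677 m²
P = F / A = 19900 N / 0.0367677 m² = 541236 Pa
541236 Pa ÷ (3386.39 Pa/inHg) = 159.827 inHg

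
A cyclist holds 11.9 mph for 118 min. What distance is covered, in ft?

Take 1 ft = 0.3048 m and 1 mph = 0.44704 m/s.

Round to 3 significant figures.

11.9 mph × 0.44704 = 5.31978 m/s
118 min × 60 = 7080 s
d = v × t = 5.31978 m/s × 7080 s = 37664 m
37664 m ÷ (0.3048 m/ft) = 123570 ft

1.24×10⁵ ft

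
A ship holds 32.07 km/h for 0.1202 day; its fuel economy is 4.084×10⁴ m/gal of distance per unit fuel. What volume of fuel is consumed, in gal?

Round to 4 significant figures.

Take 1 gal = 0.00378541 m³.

32.07 km/h → 8.90833 m/s
0.1202 day → 10385.3 s
d = v × t = 8.90833 × 10385.3 = 92515.7 m
4.084×10⁴ m/gal → 1.07888×10⁷ m/m³
V = d / (distance per unit fuel) = 92515.7 / 1.07888×10⁷ = 0.00857516 m³
In gal: 0.00857516 / 0.00378541 = 2.26532 gal

2.265 gal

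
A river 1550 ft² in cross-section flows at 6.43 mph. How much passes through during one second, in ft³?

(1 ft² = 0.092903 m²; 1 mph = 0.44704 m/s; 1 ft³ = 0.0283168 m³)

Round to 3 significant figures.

1.46×10⁴ ft³

6.43 mph × 0.44704 = 2.87447 m/s
1550 ft² × 0.092903 = 144 m²
V = v × A × t = 2.87447 m/s × 144 m² × 1 s = 413.924 m³
413.924 m³ ÷ (0.0283168 m³/ft³) = 14617.6 ft³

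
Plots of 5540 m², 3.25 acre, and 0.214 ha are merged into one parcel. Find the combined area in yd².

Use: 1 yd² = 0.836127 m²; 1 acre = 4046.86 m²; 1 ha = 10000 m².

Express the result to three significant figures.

5540 m² (already m²)
3.25 acre × 4046.86 → 13152.3 m²
0.214 ha × 10000 → 2140 m²
Sum: 5540 + 13152.3 + 2140 = 20832.3 m²
In yd²: 20832.3 / 0.836127 = 24915.2 yd²

2.49×10⁴ yd²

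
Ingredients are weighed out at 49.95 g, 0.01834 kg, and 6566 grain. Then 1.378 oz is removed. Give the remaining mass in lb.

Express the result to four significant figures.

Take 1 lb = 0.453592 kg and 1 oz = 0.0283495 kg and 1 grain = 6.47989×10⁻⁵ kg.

49.95 g × 0.001 → 0.04995 kg
0.01834 kg (already kg)
6566 grain × 6.47989×10⁻⁵ → 0.42547 kg
1.378 oz × 0.0283495 → 0.0390656 kg
Net: 0.04995 + 0.01834 + 0.42547 − 0.0390656 = 0.454694 kg
In lb: 0.454694 / 0.453592 = 1.00243 lb

1.002 lb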